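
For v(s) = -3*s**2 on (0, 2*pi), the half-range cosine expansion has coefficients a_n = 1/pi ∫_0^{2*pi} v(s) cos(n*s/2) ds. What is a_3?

16/3

a_3 = 1/pi ∫_0^{2*pi} (-3*s**2) cos(3*s/2) ds.
Integrating by parts twice (tabular method), an antiderivative of (-3*s**2) cos(3*s/2) is -2*s**2*sin(3*s/2) - 8*s*cos(3*s/2)/3 + 16*sin(3*s/2)/9; evaluating from 0 to 2*pi: ∫_{0}^{2*pi} (-3*s**2) cos(3*s/2) ds = (16*pi/3) - (0) = 16*pi/3.
Hence a_3 = (1/pi)·(16*pi/3) = 16/3.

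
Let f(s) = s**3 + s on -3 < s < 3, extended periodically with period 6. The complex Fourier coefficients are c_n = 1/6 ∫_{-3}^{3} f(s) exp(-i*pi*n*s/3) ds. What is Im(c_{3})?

Since f is real-valued, Im(c_{3}) = -1/6 ∫_{-3}^{3} f(s) sin(pi*s) ds = -b_{3}/2.
f is odd and sin(pi*s) is odd, so the integrand is even: ∫_{-3}^{3} f(s) sin(pi*s) ds = 2∫_0^{3} f(s) sin(pi*s) ds.
Integrating by parts three times (tabular method), an antiderivative of (s**3 + s) sin(pi*s) is -s**3*cos(pi*s)/pi + 3*s**2*sin(pi*s)/pi**2 - s*cos(pi*s)/pi + 6*s*cos(pi*s)/pi**3 - 6*sin(pi*s)/pi**4 + sin(pi*s)/pi**2; evaluating from 0 to 3: ∫_{0}^{3} (s**3 + s) sin(pi*s) ds = (-18/pi**3 + 30/pi) - (0) = -18/pi**3 + 30/pi.
So ∫_{-3}^{3} f(s) sin(pi*s) ds = -36/pi**3 + 60/pi.
Hence Im(c_{3}) = (-1/6)·(-36/pi**3 + 60/pi) = -10/pi + 6/pi**3.

-10/pi + 6/pi**3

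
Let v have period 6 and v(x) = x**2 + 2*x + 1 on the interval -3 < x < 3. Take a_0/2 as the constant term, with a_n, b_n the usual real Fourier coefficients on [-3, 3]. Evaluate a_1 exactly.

-36/pi**2

a_1 = 1/3 ∫_{-3}^{3} v(x) cos(pi*x/3) dx.
Integrating by parts twice (tabular method), an antiderivative of (x**2 + 2*x + 1) cos(pi*x/3) is 3*x**2*sin(pi*x/3)/pi + 6*x*sin(pi*x/3)/pi + 18*x*cos(pi*x/3)/pi**2 - 54*sin(pi*x/3)/pi**3 + 3*sin(pi*x/3)/pi + 18*cos(pi*x/3)/pi**2; evaluating from -3 to 3: ∫_{-3}^{3} (x**2 + 2*x + 1) cos(pi*x/3) dx = (-72/pi**2) - (36/pi**2) = -108/pi**2.
Hence a_1 = (1/3)·(-108/pi**2) = -36/pi**2.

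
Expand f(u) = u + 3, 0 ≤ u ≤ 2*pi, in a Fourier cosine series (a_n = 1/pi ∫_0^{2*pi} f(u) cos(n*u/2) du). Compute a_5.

a_5 = 1/pi ∫_0^{2*pi} (u + 3) cos(5*u/2) du.
Integrating by parts (boundary term plus one more integral), an antiderivative of (u + 3) cos(5*u/2) is 2*u*sin(5*u/2)/5 + 6*sin(5*u/2)/5 + 4*cos(5*u/2)/25; evaluating from 0 to 2*pi: ∫_{0}^{2*pi} (u + 3) cos(5*u/2) du = (-4/25) - (4/25) = -8/25.
Hence a_5 = (1/pi)·(-8/25) = -8/(25*pi).

-8/(25*pi)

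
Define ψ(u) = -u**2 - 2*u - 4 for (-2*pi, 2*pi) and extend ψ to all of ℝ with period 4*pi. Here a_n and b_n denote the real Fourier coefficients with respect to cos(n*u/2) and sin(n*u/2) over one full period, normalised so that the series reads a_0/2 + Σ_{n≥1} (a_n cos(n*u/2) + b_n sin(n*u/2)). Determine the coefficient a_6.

-4/9

a_6 = (1/(2*pi)) ∫_{-2*pi}^{2*pi} ψ(u) cos(3*u) du.
Integrating by parts twice (tabular method), an antiderivative of (-u**2 - 2*u - 4) cos(3*u) is -u**2*sin(3*u)/3 - 2*u*sin(3*u)/3 - 2*u*cos(3*u)/9 - 34*sin(3*u)/27 - 2*cos(3*u)/9; evaluating from -2*pi to 2*pi: ∫_{-2*pi}^{2*pi} (-u**2 - 2*u - 4) cos(3*u) du = (-4*pi/9 - 2/9) - (-2/9 + 4*pi/9) = -8*pi/9.
Hence a_6 = (1/(2*pi))·(-8*pi/9) = -4/9.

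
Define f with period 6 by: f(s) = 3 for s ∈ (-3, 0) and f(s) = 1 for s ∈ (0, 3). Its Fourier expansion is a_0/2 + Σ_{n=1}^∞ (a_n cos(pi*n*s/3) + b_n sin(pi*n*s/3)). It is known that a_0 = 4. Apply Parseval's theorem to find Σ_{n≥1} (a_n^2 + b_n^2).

2

Parseval: a_0^2/2 + Σ_{n≥1} (a_n^2+b_n^2) = 1/3 ∫_{-3}^{3} f(s)^2 ds = 10.
Subtract a_0^2/2 = 8: Σ (a_n^2+b_n^2) = 2.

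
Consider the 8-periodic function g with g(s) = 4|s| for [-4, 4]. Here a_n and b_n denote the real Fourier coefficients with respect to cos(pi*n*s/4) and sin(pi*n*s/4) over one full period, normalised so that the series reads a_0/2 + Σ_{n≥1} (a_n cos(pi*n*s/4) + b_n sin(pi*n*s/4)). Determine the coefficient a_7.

-64/(49*pi**2)

a_7 = 1/4 ∫_{-4}^{4} g(s) cos(7*pi*s/4) ds.
g is even and cos(7*pi*s/4) is even, so the integrand is even and a_7 = 1/2 ∫_0^{4} g(s) cos(7*pi*s/4) ds.
Integrating by parts (boundary term plus one more integral), an antiderivative of (4*s) cos(7*pi*s/4) is 16*s*sin(7*pi*s/4)/(7*pi) + 64*cos(7*pi*s/4)/(49*pi**2); evaluating from 0 to 4: ∫_{0}^{4} (4*s) cos(7*pi*s/4) ds = (-64/(49*pi**2)) - (64/(49*pi**2)) = -128/(49*pi**2).
Hence a_7 = (1/2)·(-128/(49*pi**2)) = -64/(49*pi**2).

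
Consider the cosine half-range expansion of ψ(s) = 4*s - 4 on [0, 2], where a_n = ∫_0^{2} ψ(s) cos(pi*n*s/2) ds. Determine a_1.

a_1 = ∫_0^{2} (4*s - 4) cos(pi*s/2) ds.
Integrating by parts (boundary term plus one more integral), an antiderivative of (4*s - 4) cos(pi*s/2) is 8*s*sin(pi*s/2)/pi - 8*sin(pi*s/2)/pi + 16*cos(pi*s/2)/pi**2; evaluating from 0 to 2: ∫_{0}^{2} (4*s - 4) cos(pi*s/2) ds = (-16/pi**2) - (16/pi**2) = -32/pi**2.
Hence a_1 = -32/pi**2.

-32/pi**2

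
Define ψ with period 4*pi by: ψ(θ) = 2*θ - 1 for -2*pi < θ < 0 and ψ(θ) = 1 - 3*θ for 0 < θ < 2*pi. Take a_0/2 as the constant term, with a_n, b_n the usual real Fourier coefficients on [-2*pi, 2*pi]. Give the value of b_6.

b_6 = (1/(2*pi)) ∫_{-2*pi}^{2*pi} ψ(θ) sin(3*θ) dθ.
Split the integral at the breakpoints.
Integrating by parts (boundary term plus one more integral), an antiderivative of (2*θ - 1) sin(3*θ) is -2*θ*cos(3*θ)/3 + 2*sin(3*θ)/9 + cos(3*θ)/3; evaluating from -2*pi to 0: ∫_{-2*pi}^{0} (2*θ - 1) sin(3*θ) dθ = (1/3) - (1/3 + 4*pi/3) = -4*pi/3.
Integrating by parts (boundary term plus one more integral), an antiderivative of (1 - 3*θ) sin(3*θ) is θ*cos(3*θ) - sin(3*θ)/3 - cos(3*θ)/3; evaluating from 0 to 2*pi: ∫_{0}^{2*pi} (1 - 3*θ) sin(3*θ) dθ = (-1/3 + 2*pi) - (-1/3) = 2*pi.
Summing the pieces and multiplying by (1/(2*pi)) gives b_6 = 1/3.

1/3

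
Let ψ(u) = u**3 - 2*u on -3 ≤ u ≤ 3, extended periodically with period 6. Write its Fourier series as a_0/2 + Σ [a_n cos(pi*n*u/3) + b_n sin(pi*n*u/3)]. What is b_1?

b_1 = 1/3 ∫_{-3}^{3} ψ(u) sin(pi*u/3) du.
ψ is odd and sin(pi*u/3) is odd, so the integrand is even and b_1 = 2/3 ∫_0^{3} ψ(u) sin(pi*u/3) du.
Integrating by parts three times (tabular method), an antiderivative of (u**3 - 2*u) sin(pi*u/3) is -3*u**3*cos(pi*u/3)/pi + 27*u**2*sin(pi*u/3)/pi**2 + 6*u*cos(pi*u/3)/pi + 162*u*cos(pi*u/3)/pi**3 - 486*sin(pi*u/3)/pi**4 - 18*sin(pi*u/3)/pi**2; evaluating from 0 to 3: ∫_{0}^{3} (u**3 - 2*u) sin(pi*u/3) du = (-486/pi**3 + 63/pi) - (0) = -486/pi**3 + 63/pi.
Hence b_1 = (2/3)·(-486/pi**3 + 63/pi) = -324/pi**3 + 42/pi.

-324/pi**3 + 42/pi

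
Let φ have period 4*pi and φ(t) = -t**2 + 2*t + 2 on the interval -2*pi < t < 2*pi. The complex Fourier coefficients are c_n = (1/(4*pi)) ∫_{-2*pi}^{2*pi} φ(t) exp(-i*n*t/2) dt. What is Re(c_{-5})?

Since φ is real-valued, Re(c_{-5}) = (1/(4*pi)) ∫_{-2*pi}^{2*pi} φ(t) cos(-5*t/2) dt = a_{5}/2.
Integrating by parts twice (tabular method), an antiderivative of (-t**2 + 2*t + 2) cos(-5*t/2) is -2*t**2*sin(5*t/2)/5 + 4*t*sin(5*t/2)/5 - 8*t*cos(5*t/2)/25 + 116*sin(5*t/2)/125 + 8*cos(5*t/2)/25; evaluating from -2*pi to 2*pi: ∫_{-2*pi}^{2*pi} (-t**2 + 2*t + 2) cos(-5*t/2) dt = (-8/25 + 16*pi/25) - (-16*pi/25 - 8/25) = 32*pi/25.
Hence Re(c_{-5}) = (1/(4*pi))·(32*pi/25) = 8/25.

8/25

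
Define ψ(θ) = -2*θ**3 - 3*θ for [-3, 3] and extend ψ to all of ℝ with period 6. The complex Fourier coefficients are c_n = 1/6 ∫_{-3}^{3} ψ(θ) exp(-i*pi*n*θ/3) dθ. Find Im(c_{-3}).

Since ψ is real-valued, Im(c_{-3}) = -1/6 ∫_{-3}^{3} ψ(θ) sin(-pi*θ) dθ = b_{3}/2.
ψ is odd and sin(-pi*θ) is odd, so the integrand is even: ∫_{-3}^{3} ψ(θ) sin(-pi*θ) dθ = 2∫_0^{3} ψ(θ) sin(-pi*θ) dθ.
Integrating by parts three times (tabular method), an antiderivative of (-2*θ**3 - 3*θ) sin(-pi*θ) is -2*θ**3*cos(pi*θ)/pi + 6*θ**2*sin(pi*θ)/pi**2 - 3*θ*cos(pi*θ)/pi + 12*θ*cos(pi*θ)/pi**3 - 12*sin(pi*θ)/pi**4 + 3*sin(pi*θ)/pi**2; evaluating from 0 to 3: ∫_{0}^{3} (-2*θ**3 - 3*θ) sin(-pi*θ) dθ = (-36/pi**3 + 63/pi) - (0) = -36/pi**3 + 63/pi.
So ∫_{-3}^{3} ψ(θ) sin(-pi*θ) dθ = -72/pi**3 + 126/pi.
Hence Im(c_{-3}) = (-1/6)·(-72/pi**3 + 126/pi) = -21/pi + 12/pi**3.

-21/pi + 12/pi**3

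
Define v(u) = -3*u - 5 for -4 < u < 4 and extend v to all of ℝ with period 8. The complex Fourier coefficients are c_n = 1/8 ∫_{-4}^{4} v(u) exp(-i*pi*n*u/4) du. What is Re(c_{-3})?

0

Since v is real-valued, Re(c_{-3}) = 1/8 ∫_{-4}^{4} v(u) cos(-3*pi*u/4) du = a_{3}/2.
Integrating by parts (boundary term plus one more integral), an antiderivative of (-3*u - 5) cos(-3*pi*u/4) is -4*u*sin(3*pi*u/4)/pi - 20*sin(3*pi*u/4)/(3*pi) - 16*cos(3*pi*u/4)/(3*pi**2); evaluating from -4 to 4: ∫_{-4}^{4} (-3*u - 5) cos(-3*pi*u/4) du = (16/(3*pi**2)) - (16/(3*pi**2)) = 0.
Hence Re(c_{-3}) = (1/8)·(0) = 0.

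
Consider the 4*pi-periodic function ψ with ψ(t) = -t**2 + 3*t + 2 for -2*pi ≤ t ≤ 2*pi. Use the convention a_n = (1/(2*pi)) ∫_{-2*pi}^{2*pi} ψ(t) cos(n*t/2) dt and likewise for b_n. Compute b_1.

12

b_1 = (1/(2*pi)) ∫_{-2*pi}^{2*pi} ψ(t) sin(t/2) dt.
Integrating by parts twice (tabular method), an antiderivative of (-t**2 + 3*t + 2) sin(t/2) is 2*t**2*cos(t/2) - 8*t*sin(t/2) - 6*t*cos(t/2) + 12*sin(t/2) - 20*cos(t/2); evaluating from -2*pi to 2*pi: ∫_{-2*pi}^{2*pi} (-t**2 + 3*t + 2) sin(t/2) dt = (-8*pi**2 + 20 + 12*pi) - (-8*pi**2 - 12*pi + 20) = 24*pi.
Hence b_1 = (1/(2*pi))·(24*pi) = 12.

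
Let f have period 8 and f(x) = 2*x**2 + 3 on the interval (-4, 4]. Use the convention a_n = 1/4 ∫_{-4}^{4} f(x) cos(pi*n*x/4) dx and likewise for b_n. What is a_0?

a_0 = 1/4 ∫_{-4}^{4} f(x) dx = 1/4 · (328/3) = 82/3.

82/3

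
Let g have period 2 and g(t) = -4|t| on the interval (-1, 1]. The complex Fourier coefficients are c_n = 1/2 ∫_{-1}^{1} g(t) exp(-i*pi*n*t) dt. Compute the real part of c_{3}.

8/(9*pi**2)

Since g is real-valued, Re(c_{3}) = 1/2 ∫_{-1}^{1} g(t) cos(3*pi*t) dt = a_{3}/2.
g is even and cos(3*pi*t) is even, so the integrand is even: ∫_{-1}^{1} g(t) cos(3*pi*t) dt = 2∫_0^{1} g(t) cos(3*pi*t) dt.
Integrating by parts (boundary term plus one more integral), an antiderivative of (-4*t) cos(3*pi*t) is -4*t*sin(3*pi*t)/(3*pi) - 4*cos(3*pi*t)/(9*pi**2); evaluating from 0 to 1: ∫_{0}^{1} (-4*t) cos(3*pi*t) dt = (4/(9*pi**2)) - (-4/(9*pi**2)) = 8/(9*pi**2).
So ∫_{-1}^{1} g(t) cos(3*pi*t) dt = 16/(9*pi**2).
Hence Re(c_{3}) = (1/2)·(16/(9*pi**2)) = 8/(9*pi**2).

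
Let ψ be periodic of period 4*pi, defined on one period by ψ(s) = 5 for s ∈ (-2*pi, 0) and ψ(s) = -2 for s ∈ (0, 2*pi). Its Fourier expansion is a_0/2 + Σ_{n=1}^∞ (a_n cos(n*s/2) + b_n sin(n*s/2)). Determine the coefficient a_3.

a_3 = (1/(2*pi)) ∫_{-2*pi}^{2*pi} ψ(s) cos(3*s/2) ds.
Split the integral at the breakpoints.
Directly, an antiderivative of (5) cos(3*s/2) is 10*sin(3*s/2)/3; evaluating from -2*pi to 0: ∫_{-2*pi}^{0} (5) cos(3*s/2) ds = (0) - (0) = 0.
Directly, an antiderivative of (-2) cos(3*s/2) is -4*sin(3*s/2)/3; evaluating from 0 to 2*pi: ∫_{0}^{2*pi} (-2) cos(3*s/2) ds = (0) - (0) = 0.
Summing the pieces and multiplying by (1/(2*pi)) gives a_3 = 0.

0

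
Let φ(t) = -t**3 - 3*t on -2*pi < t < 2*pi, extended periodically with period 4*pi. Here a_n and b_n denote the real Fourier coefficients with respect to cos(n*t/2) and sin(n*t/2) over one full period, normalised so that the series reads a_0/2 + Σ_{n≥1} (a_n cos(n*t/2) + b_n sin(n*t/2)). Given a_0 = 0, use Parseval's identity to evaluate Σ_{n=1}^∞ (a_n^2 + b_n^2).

8*pi**2*(105 + 168*pi**2 + 80*pi**4)/35

Parseval: a_0^2/2 + Σ_{n≥1} (a_n^2+b_n^2) = (1/(2*pi)) ∫_{-2*pi}^{2*pi} φ(t)^2 dt = 8*pi**2*(105 + 168*pi**2 + 80*pi**4)/35.
Subtract a_0^2/2 = 0: Σ (a_n^2+b_n^2) = 8*pi**2*(105 + 168*pi**2 + 80*pi**4)/35.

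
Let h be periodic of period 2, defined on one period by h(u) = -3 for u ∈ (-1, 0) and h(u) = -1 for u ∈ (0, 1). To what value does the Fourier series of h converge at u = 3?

-2

u = 3 differs from u = 1 by 1 full period(s), and the series is 2-periodic.
At u = 1 the one-sided limits are h(1^-) = -1 and h(1^+) = -3.
By Dirichlet's theorem the series converges to their average, [(-1) + (-3)]/2 = -2.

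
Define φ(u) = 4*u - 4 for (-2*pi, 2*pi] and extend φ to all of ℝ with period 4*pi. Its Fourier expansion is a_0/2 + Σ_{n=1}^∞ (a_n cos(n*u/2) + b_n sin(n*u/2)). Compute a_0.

a_0 = (1/(2*pi)) ∫_{-2*pi}^{2*pi} φ(u) du = (1/(2*pi)) · (-16*pi) = -8.

-8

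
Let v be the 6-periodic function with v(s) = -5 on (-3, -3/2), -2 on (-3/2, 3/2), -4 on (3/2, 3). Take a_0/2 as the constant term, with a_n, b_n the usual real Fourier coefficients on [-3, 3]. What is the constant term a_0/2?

-13/4

a_0 = 1/3 ∫_{-3}^{3} v(s) ds = 1/3 · (-39/2) = -13/2.
So the constant term a_0/2 = -13/4.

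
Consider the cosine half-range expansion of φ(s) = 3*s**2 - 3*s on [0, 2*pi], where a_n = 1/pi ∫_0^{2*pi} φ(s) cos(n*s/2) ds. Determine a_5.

a_5 = 1/pi ∫_0^{2*pi} (3*s**2 - 3*s) cos(5*s/2) ds.
Integrating by parts twice (tabular method), an antiderivative of (3*s**2 - 3*s) cos(5*s/2) is 6*s**2*sin(5*s/2)/5 - 6*s*sin(5*s/2)/5 + 24*s*cos(5*s/2)/25 - 48*sin(5*s/2)/125 - 12*cos(5*s/2)/25; evaluating from 0 to 2*pi: ∫_{0}^{2*pi} (3*s**2 - 3*s) cos(5*s/2) ds = (12/25 - 48*pi/25) - (-12/25) = 24/25 - 48*pi/25.
Hence a_5 = (1/pi)·(24/25 - 48*pi/25) = 24*(1 - 2*pi)/(25*pi).

24*(1 - 2*pi)/(25*pi)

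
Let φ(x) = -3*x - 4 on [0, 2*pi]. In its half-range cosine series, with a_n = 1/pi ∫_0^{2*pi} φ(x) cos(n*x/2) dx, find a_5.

a_5 = 1/pi ∫_0^{2*pi} (-3*x - 4) cos(5*x/2) dx.
Integrating by parts (boundary term plus one more integral), an antiderivative of (-3*x - 4) cos(5*x/2) is -6*x*sin(5*x/2)/5 - 8*sin(5*x/2)/5 - 12*cos(5*x/2)/25; evaluating from 0 to 2*pi: ∫_{0}^{2*pi} (-3*x - 4) cos(5*x/2) dx = (12/25) - (-12/25) = 24/25.
Hence a_5 = (1/pi)·(24/25) = 24/(25*pi).

24/(25*pi)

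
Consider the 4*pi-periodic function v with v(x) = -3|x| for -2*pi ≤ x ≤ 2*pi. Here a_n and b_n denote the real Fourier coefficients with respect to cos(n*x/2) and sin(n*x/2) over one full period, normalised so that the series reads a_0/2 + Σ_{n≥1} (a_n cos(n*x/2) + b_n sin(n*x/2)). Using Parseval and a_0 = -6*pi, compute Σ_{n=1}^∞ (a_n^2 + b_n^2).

6*pi**2

Parseval: a_0^2/2 + Σ_{n≥1} (a_n^2+b_n^2) = (1/(2*pi)) ∫_{-2*pi}^{2*pi} v(x)^2 dx = 24*pi**2.
Subtract a_0^2/2 = 18*pi**2: Σ (a_n^2+b_n^2) = 6*pi**2.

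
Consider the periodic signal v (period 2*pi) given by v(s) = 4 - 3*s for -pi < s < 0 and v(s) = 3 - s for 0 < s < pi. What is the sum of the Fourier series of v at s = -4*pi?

7/2

s = -4*pi differs from s = 0 by -2 full period(s), and the series is 2*pi-periodic.
At s = 0 the one-sided limits are v(0^-) = 4 and v(0^+) = 3.
By Dirichlet's theorem the series converges to their average, [(4) + (3)]/2 = 7/2.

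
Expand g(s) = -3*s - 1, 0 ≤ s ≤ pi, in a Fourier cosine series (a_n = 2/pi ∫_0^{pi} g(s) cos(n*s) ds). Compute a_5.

12/(25*pi)

a_5 = 2/pi ∫_0^{pi} (-3*s - 1) cos(5*s) ds.
Integrating by parts (boundary term plus one more integral), an antiderivative of (-3*s - 1) cos(5*s) is -3*s*sin(5*s)/5 - sin(5*s)/5 - 3*cos(5*s)/25; evaluating from 0 to pi: ∫_{0}^{pi} (-3*s - 1) cos(5*s) ds = (3/25) - (-3/25) = 6/25.
Hence a_5 = (2/pi)·(6/25) = 12/(25*pi).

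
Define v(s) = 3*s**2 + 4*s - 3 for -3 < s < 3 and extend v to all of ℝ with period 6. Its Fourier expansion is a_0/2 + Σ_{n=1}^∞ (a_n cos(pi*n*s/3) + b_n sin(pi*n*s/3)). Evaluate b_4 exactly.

-6/pi

b_4 = 1/3 ∫_{-3}^{3} v(s) sin(4*pi*s/3) ds.
Integrating by parts twice (tabular method), an antiderivative of (3*s**2 + 4*s - 3) sin(4*pi*s/3) is -9*s**2*cos(4*pi*s/3)/(4*pi) + 27*s*sin(4*pi*s/3)/(8*pi**2) - 3*s*cos(4*pi*s/3)/pi + 9*sin(4*pi*s/3)/(4*pi**2) + 81*cos(4*pi*s/3)/(32*pi**3) + 9*cos(4*pi*s/3)/(4*pi); evaluating from -3 to 3: ∫_{-3}^{3} (3*s**2 + 4*s - 3) sin(4*pi*s/3) ds = (-27/pi + 81/(32*pi**3)) - (-9/pi + 81/(32*pi**3)) = -18/pi.
Hence b_4 = (1/3)·(-18/pi) = -6/pi.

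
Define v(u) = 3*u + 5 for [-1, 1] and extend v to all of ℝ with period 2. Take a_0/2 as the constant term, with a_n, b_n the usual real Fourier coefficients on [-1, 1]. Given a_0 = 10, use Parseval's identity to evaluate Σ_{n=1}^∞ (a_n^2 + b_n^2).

Parseval: a_0^2/2 + Σ_{n≥1} (a_n^2+b_n^2) = ∫_{-1}^{1} v(u)^2 du = 56.
Subtract a_0^2/2 = 50: Σ (a_n^2+b_n^2) = 6.

6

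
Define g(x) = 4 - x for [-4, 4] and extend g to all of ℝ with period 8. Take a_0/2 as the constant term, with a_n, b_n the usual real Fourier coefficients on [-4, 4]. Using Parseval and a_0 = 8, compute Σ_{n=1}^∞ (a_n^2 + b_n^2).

Parseval: a_0^2/2 + Σ_{n≥1} (a_n^2+b_n^2) = 1/4 ∫_{-4}^{4} g(x)^2 dx = 128/3.
Subtract a_0^2/2 = 32: Σ (a_n^2+b_n^2) = 32/3.

32/3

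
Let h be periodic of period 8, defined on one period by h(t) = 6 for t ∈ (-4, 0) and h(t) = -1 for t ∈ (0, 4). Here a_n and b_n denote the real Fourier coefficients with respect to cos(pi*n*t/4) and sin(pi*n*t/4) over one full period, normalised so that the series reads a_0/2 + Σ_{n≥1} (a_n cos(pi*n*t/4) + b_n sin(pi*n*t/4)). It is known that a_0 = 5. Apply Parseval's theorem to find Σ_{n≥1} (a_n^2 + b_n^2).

Parseval: a_0^2/2 + Σ_{n≥1} (a_n^2+b_n^2) = 1/4 ∫_{-4}^{4} h(t)^2 dt = 37.
Subtract a_0^2/2 = 25/2: Σ (a_n^2+b_n^2) = 49/2.

49/2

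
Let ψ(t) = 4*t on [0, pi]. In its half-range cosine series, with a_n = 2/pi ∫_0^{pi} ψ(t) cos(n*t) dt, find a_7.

-16/(49*pi)

a_7 = 2/pi ∫_0^{pi} (4*t) cos(7*t) dt.
Integrating by parts (boundary term plus one more integral), an antiderivative of (4*t) cos(7*t) is 4*t*sin(7*t)/7 + 4*cos(7*t)/49; evaluating from 0 to pi: ∫_{0}^{pi} (4*t) cos(7*t) dt = (-4/49) - (4/49) = -8/49.
Hence a_7 = (2/pi)·(-8/49) = -16/(49*pi).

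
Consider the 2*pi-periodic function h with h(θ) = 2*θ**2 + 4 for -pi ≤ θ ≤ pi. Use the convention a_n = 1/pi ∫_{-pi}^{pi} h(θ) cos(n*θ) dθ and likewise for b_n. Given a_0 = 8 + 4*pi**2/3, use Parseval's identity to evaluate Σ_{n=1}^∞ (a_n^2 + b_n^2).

Parseval: a_0^2/2 + Σ_{n≥1} (a_n^2+b_n^2) = 1/pi ∫_{-pi}^{pi} h(θ)^2 dθ = 32 + 32*pi**2/3 + 8*pi**4/5.
Subtract a_0^2/2 = 8*(6 + pi**2)**2/9: Σ (a_n^2+b_n^2) = 32*pi**4/45.

32*pi**4/45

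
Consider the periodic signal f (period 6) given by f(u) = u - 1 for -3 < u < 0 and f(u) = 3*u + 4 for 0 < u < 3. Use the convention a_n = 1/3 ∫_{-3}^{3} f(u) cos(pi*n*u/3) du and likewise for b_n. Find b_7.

b_7 = 1/3 ∫_{-3}^{3} f(u) sin(7*pi*u/3) du.
Split the integral at the breakpoints.
Integrating by parts (boundary term plus one more integral), an antiderivative of (u - 1) sin(7*pi*u/3) is -3*u*cos(7*pi*u/3)/(7*pi) + 9*sin(7*pi*u/3)/(49*pi**2) + 3*cos(7*pi*u/3)/(7*pi); evaluating from -3 to 0: ∫_{-3}^{0} (u - 1) sin(7*pi*u/3) du = (3/(7*pi)) - (-12/(7*pi)) = 15/(7*pi).
Integrating by parts (boundary term plus one more integral), an antiderivative of (3*u + 4) sin(7*pi*u/3) is -9*u*cos(7*pi*u/3)/(7*pi) + 27*sin(7*pi*u/3)/(49*pi**2) - 12*cos(7*pi*u/3)/(7*pi); evaluating from 0 to 3: ∫_{0}^{3} (3*u + 4) sin(7*pi*u/3) du = (39/(7*pi)) - (-12/(7*pi)) = 51/(7*pi).
Summing the pieces and multiplying by (1/3) gives b_7 = 22/(7*pi).

22/(7*pi)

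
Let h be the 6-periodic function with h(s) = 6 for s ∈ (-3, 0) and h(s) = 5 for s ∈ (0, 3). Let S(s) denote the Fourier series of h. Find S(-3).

At s = -3 the one-sided limits are h(-3^-) = 5 and h(-3^+) = 6.
By Dirichlet's theorem the series converges to their average, [(5) + (6)]/2 = 11/2.

11/2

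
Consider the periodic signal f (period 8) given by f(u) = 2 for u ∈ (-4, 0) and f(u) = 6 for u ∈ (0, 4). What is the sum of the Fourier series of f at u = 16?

u = 16 differs from u = 0 by 2 full period(s), and the series is 8-periodic.
At u = 0 the one-sided limits are f(0^-) = 2 and f(0^+) = 6.
By Dirichlet's theorem the series converges to their average, [(2) + (6)]/2 = 4.

4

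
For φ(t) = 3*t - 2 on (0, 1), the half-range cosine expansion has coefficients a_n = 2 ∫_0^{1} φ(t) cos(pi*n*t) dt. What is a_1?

a_1 = 2 ∫_0^{1} (3*t - 2) cos(pi*t) dt.
Integrating by parts (boundary term plus one more integral), an antiderivative of (3*t - 2) cos(pi*t) is 3*t*sin(pi*t)/pi - 2*sin(pi*t)/pi + 3*cos(pi*t)/pi**2; evaluating from 0 to 1: ∫_{0}^{1} (3*t - 2) cos(pi*t) dt = (-3/pi**2) - (3/pi**2) = -6/pi**2.
Hence a_1 = 2·(-6/pi**2) = -12/pi**2.

-12/pi**2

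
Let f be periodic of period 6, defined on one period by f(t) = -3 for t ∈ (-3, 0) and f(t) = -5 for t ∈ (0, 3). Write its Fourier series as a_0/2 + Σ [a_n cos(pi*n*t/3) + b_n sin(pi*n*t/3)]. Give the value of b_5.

-4/(5*pi)

b_5 = 1/3 ∫_{-3}^{3} f(t) sin(5*pi*t/3) dt.
Split the integral at the breakpoints.
Directly, an antiderivative of (-3) sin(5*pi*t/3) is 9*cos(5*pi*t/3)/(5*pi); evaluating from -3 to 0: ∫_{-3}^{0} (-3) sin(5*pi*t/3) dt = (9/(5*pi)) - (-9/(5*pi)) = 18/(5*pi).
Directly, an antiderivative of (-5) sin(5*pi*t/3) is 3*cos(5*pi*t/3)/pi; evaluating from 0 to 3: ∫_{0}^{3} (-5) sin(5*pi*t/3) dt = (-3/pi) - (3/pi) = -6/pi.
Summing the pieces and multiplying by (1/3) gives b_5 = -4/(5*pi).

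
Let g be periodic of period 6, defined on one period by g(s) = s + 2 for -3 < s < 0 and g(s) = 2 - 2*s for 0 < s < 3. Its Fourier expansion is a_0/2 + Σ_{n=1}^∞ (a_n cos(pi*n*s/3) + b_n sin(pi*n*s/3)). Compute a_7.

18/(49*pi**2)

a_7 = 1/3 ∫_{-3}^{3} g(s) cos(7*pi*s/3) ds.
Split the integral at the breakpoints.
Integrating by parts (boundary term plus one more integral), an antiderivative of (s + 2) cos(7*pi*s/3) is 3*s*sin(7*pi*s/3)/(7*pi) + 6*sin(7*pi*s/3)/(7*pi) + 9*cos(7*pi*s/3)/(49*pi**2); evaluating from -3 to 0: ∫_{-3}^{0} (s + 2) cos(7*pi*s/3) ds = (9/(49*pi**2)) - (-9/(49*pi**2)) = 18/(49*pi**2).
Integrating by parts (boundary term plus one more integral), an antiderivative of (2 - 2*s) cos(7*pi*s/3) is -6*s*sin(7*pi*s/3)/(7*pi) + 6*sin(7*pi*s/3)/(7*pi) - 18*cos(7*pi*s/3)/(49*pi**2); evaluating from 0 to 3: ∫_{0}^{3} (2 - 2*s) cos(7*pi*s/3) ds = (18/(49*pi**2)) - (-18/(49*pi**2)) = 36/(49*pi**2).
Summing the pieces and multiplying by (1/3) gives a_7 = 18/(49*pi**2).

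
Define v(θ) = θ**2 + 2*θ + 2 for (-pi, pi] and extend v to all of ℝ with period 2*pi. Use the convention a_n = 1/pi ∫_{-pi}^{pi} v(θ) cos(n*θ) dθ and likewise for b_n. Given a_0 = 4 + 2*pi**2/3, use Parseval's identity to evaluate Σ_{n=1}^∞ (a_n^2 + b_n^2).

8*pi**2*(pi**2 + 15)/45

Parseval: a_0^2/2 + Σ_{n≥1} (a_n^2+b_n^2) = 1/pi ∫_{-pi}^{pi} v(θ)^2 dθ = 8 + 2*pi**4/5 + 16*pi**2/3.
Subtract a_0^2/2 = 2*(6 + pi**2)**2/9: Σ (a_n^2+b_n^2) = 8*pi**2*(pi**2 + 15)/45.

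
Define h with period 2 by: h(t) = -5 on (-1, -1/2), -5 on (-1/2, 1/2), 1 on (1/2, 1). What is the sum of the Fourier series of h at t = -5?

t = -5 differs from t = -1 by -2 full period(s), and the series is 2-periodic.
At t = -1 the one-sided limits are h(-1^-) = 1 and h(-1^+) = -5.
By Dirichlet's theorem the series converges to their average, [(1) + (-5)]/2 = -2.

-2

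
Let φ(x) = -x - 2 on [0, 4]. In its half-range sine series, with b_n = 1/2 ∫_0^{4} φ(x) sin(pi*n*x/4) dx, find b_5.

b_5 = 1/2 ∫_0^{4} (-x - 2) sin(5*pi*x/4) dx.
Integrating by parts (boundary term plus one more integral), an antiderivative of (-x - 2) sin(5*pi*x/4) is 4*x*cos(5*pi*x/4)/(5*pi) - 16*sin(5*pi*x/4)/(25*pi**2) + 8*cos(5*pi*x/4)/(5*pi); evaluating from 0 to 4: ∫_{0}^{4} (-x - 2) sin(5*pi*x/4) dx = (-24/(5*pi)) - (8/(5*pi)) = -32/(5*pi).
Hence b_5 = (1/2)·(-32/(5*pi)) = -16/(5*pi).

-16/(5*pi)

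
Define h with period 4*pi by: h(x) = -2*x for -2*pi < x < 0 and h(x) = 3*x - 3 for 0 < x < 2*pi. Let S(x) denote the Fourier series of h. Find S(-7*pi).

x = -7*pi differs from x = pi by -2 full period(s), and the series is 4*pi-periodic.
h is continuous at x = pi with value -3 + 3*pi, so the series converges to -3 + 3*pi there.

-3 + 3*pi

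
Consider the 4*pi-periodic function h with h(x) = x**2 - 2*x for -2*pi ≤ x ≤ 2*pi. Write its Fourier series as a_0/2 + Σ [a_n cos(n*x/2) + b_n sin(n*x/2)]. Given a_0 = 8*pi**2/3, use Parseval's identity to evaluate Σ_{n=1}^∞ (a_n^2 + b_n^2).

Parseval: a_0^2/2 + Σ_{n≥1} (a_n^2+b_n^2) = (1/(2*pi)) ∫_{-2*pi}^{2*pi} h(x)^2 dx = 32*pi**2*(5 + 3*pi**2)/15.
Subtract a_0^2/2 = 32*pi**4/9: Σ (a_n^2+b_n^2) = 32*pi**2*(15 + 4*pi**2)/45.

32*pi**2*(15 + 4*pi**2)/45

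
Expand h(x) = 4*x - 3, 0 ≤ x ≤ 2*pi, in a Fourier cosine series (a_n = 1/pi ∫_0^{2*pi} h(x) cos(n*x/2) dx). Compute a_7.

a_7 = 1/pi ∫_0^{2*pi} (4*x - 3) cos(7*x/2) dx.
Integrating by parts (boundary term plus one more integral), an antiderivative of (4*x - 3) cos(7*x/2) is 8*x*sin(7*x/2)/7 - 6*sin(7*x/2)/7 + 16*cos(7*x/2)/49; evaluating from 0 to 2*pi: ∫_{0}^{2*pi} (4*x - 3) cos(7*x/2) dx = (-16/49) - (16/49) = -32/49.
Hence a_7 = (1/pi)·(-32/49) = -32/(49*pi).

-32/(49*pi)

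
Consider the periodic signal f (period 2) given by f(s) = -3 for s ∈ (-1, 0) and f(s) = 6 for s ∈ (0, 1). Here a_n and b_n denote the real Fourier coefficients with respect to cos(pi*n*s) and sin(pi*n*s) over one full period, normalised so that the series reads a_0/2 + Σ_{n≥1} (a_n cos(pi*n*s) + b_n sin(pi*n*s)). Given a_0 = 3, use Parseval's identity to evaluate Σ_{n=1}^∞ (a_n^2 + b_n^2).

Parseval: a_0^2/2 + Σ_{n≥1} (a_n^2+b_n^2) = ∫_{-1}^{1} f(s)^2 ds = 45.
Subtract a_0^2/2 = 9/2: Σ (a_n^2+b_n^2) = 81/2.

81/2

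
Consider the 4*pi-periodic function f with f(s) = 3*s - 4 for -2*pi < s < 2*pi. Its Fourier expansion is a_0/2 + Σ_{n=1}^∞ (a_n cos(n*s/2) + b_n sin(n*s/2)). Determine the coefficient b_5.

12/5

b_5 = (1/(2*pi)) ∫_{-2*pi}^{2*pi} f(s) sin(5*s/2) ds.
Integrating by parts (boundary term plus one more integral), an antiderivative of (3*s - 4) sin(5*s/2) is -6*s*cos(5*s/2)/5 + 12*sin(5*s/2)/25 + 8*cos(5*s/2)/5; evaluating from -2*pi to 2*pi: ∫_{-2*pi}^{2*pi} (3*s - 4) sin(5*s/2) ds = (-8/5 + 12*pi/5) - (-12*pi/5 - 8/5) = 24*pi/5.
Hence b_5 = (1/(2*pi))·(24*pi/5) = 12/5.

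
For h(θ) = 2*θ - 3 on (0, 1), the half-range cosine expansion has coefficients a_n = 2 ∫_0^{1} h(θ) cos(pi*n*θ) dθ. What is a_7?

-8/(49*pi**2)

a_7 = 2 ∫_0^{1} (2*θ - 3) cos(7*pi*θ) dθ.
Integrating by parts (boundary term plus one more integral), an antiderivative of (2*θ - 3) cos(7*pi*θ) is 2*θ*sin(7*pi*θ)/(7*pi) - 3*sin(7*pi*θ)/(7*pi) + 2*cos(7*pi*θ)/(49*pi**2); evaluating from 0 to 1: ∫_{0}^{1} (2*θ - 3) cos(7*pi*θ) dθ = (-2/(49*pi**2)) - (2/(49*pi**2)) = -4/(49*pi**2).
Hence a_7 = 2·(-4/(49*pi**2)) = -8/(49*pi**2).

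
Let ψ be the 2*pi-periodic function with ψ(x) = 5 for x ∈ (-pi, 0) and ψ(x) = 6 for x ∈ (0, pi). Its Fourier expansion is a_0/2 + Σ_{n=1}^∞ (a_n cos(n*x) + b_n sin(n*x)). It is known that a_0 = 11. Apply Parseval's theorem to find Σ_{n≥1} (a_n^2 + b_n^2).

Parseval: a_0^2/2 + Σ_{n≥1} (a_n^2+b_n^2) = 1/pi ∫_{-pi}^{pi} ψ(x)^2 dx = 61.
Subtract a_0^2/2 = 121/2: Σ (a_n^2+b_n^2) = 1/2.

1/2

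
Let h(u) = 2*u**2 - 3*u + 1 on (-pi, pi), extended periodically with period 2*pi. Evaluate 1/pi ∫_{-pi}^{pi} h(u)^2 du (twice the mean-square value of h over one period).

2 + 26*pi**2/3 + 8*pi**4/5

1/pi ∫_{-pi}^{pi} h(u)^2 du = 1/pi · (2*pi*(15 + 65*pi**2 + 12*pi**4)/15) = 2 + 26*pi**2/3 + 8*pi**4/5.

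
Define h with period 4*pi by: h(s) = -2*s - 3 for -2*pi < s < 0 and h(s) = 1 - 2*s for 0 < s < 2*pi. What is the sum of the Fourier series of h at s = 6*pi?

s = 6*pi differs from s = 2*pi by 1 full period(s), and the series is 4*pi-periodic.
At s = 2*pi the one-sided limits are h(2*pi^-) = 1 - 4*pi and h(2*pi^+) = -3 + 4*pi.
By Dirichlet's theorem the series converges to their average, [(1 - 4*pi) + (-3 + 4*pi)]/2 = -1.

-1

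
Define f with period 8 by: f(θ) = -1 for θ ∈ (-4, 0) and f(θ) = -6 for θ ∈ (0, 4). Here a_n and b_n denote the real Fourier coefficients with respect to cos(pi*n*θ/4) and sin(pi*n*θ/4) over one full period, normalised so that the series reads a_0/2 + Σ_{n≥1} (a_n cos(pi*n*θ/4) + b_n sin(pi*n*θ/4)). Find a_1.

a_1 = 1/4 ∫_{-4}^{4} f(θ) cos(pi*θ/4) dθ.
Split the integral at the breakpoints.
Directly, an antiderivative of (-1) cos(pi*θ/4) is -4*sin(pi*θ/4)/pi; evaluating from -4 to 0: ∫_{-4}^{0} (-1) cos(pi*θ/4) dθ = (0) - (0) = 0.
Directly, an antiderivative of (-6) cos(pi*θ/4) is -24*sin(pi*θ/4)/pi; evaluating from 0 to 4: ∫_{0}^{4} (-6) cos(pi*θ/4) dθ = (0) - (0) = 0.
Summing the pieces and multiplying by (1/4) gives a_1 = 0.

0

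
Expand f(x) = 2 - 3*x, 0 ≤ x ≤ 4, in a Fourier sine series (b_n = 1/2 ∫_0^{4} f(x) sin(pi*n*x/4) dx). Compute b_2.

b_2 = 1/2 ∫_0^{4} (2 - 3*x) sin(pi*x/2) dx.
Integrating by parts (boundary term plus one more integral), an antiderivative of (2 - 3*x) sin(pi*x/2) is 6*x*cos(pi*x/2)/pi - 12*sin(pi*x/2)/pi**2 - 4*cos(pi*x/2)/pi; evaluating from 0 to 4: ∫_{0}^{4} (2 - 3*x) sin(pi*x/2) dx = (20/pi) - (-4/pi) = 24/pi.
Hence b_2 = (1/2)·(24/pi) = 12/pi.

12/pi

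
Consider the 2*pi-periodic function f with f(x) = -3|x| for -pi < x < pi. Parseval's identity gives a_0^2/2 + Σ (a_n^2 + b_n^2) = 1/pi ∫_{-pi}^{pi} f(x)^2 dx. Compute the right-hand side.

1/pi ∫_{-pi}^{pi} f(x)^2 dx = 1/pi · (6*pi**3) = 6*pi**2.

6*pi**2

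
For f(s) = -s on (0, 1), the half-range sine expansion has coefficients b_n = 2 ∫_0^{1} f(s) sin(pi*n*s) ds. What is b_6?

b_6 = 2 ∫_0^{1} (-s) sin(6*pi*s) ds.
Integrating by parts (boundary term plus one more integral), an antiderivative of (-s) sin(6*pi*s) is s*cos(6*pi*s)/(6*pi) - sin(6*pi*s)/(36*pi**2); evaluating from 0 to 1: ∫_{0}^{1} (-s) sin(6*pi*s) ds = (1/(6*pi)) - (0) = 1/(6*pi).
Hence b_6 = 2·(1/(6*pi)) = 1/(3*pi).

1/(3*pi)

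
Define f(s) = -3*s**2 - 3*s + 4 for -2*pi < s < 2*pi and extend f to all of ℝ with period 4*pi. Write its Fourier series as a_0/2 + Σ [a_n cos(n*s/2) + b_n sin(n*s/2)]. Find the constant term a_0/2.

4 - 4*pi**2

a_0 = (1/(2*pi)) ∫_{-2*pi}^{2*pi} f(s) ds = (1/(2*pi)) · (16*pi*(1 - pi**2)) = 8 - 8*pi**2.
So the constant term a_0/2 = 4 - 4*pi**2.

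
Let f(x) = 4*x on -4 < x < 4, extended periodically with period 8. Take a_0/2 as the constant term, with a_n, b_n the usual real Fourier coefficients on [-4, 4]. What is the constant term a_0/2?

0

a_0 = 1/4 ∫_{-4}^{4} f(x) dx = 1/4 · (0) = 0.
So the constant term a_0/2 = 0.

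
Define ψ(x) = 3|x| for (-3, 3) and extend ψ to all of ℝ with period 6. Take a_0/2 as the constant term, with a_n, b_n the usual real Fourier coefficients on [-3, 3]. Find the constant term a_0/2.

a_0 = 1/3 ∫_{-3}^{3} ψ(x) dx = 1/3 · (27) = 9.
So the constant term a_0/2 = 9/2.

9/2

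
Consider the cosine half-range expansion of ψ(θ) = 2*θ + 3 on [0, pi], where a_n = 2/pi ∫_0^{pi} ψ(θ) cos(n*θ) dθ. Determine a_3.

-8/(9*pi)

a_3 = 2/pi ∫_0^{pi} (2*θ + 3) cos(3*θ) dθ.
Integrating by parts (boundary term plus one more integral), an antiderivative of (2*θ + 3) cos(3*θ) is 2*θ*sin(3*θ)/3 + sin(3*θ) + 2*cos(3*θ)/9; evaluating from 0 to pi: ∫_{0}^{pi} (2*θ + 3) cos(3*θ) dθ = (-2/9) - (2/9) = -4/9.
Hence a_3 = (2/pi)·(-4/9) = -8/(9*pi).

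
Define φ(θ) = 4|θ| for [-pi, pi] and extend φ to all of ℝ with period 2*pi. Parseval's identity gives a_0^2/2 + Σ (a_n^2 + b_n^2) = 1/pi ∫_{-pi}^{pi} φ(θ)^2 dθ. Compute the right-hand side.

32*pi**2/3

1/pi ∫_{-pi}^{pi} φ(θ)^2 dθ = 1/pi · (32*pi**3/3) = 32*pi**2/3.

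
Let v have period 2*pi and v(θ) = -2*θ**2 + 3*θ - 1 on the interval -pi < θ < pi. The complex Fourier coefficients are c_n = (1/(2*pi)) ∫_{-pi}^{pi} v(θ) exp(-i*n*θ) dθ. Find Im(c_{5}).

Since v is real-valued, Im(c_{5}) = -(1/(2*pi)) ∫_{-pi}^{pi} v(θ) sin(5*θ) dθ = -b_{5}/2.
Integrating by parts twice (tabular method), an antiderivative of (-2*θ**2 + 3*θ - 1) sin(5*θ) is 2*θ**2*cos(5*θ)/5 - 4*θ*sin(5*θ)/25 - 3*θ*cos(5*θ)/5 + 3*sin(5*θ)/25 + 21*cos(5*θ)/125; evaluating from -pi to pi: ∫_{-pi}^{pi} (-2*θ**2 + 3*θ - 1) sin(5*θ) dθ = (-2*pi**2/5 - 21/125 + 3*pi/5) - (-2*pi**2/5 - 3*pi/5 - 21/125) = 6*pi/5.
Hence Im(c_{5}) = (-1/(2*pi))·(6*pi/5) = -3/5.

-3/5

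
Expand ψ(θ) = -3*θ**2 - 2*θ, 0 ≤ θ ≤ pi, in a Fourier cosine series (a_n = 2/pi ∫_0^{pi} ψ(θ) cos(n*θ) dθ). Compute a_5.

a_5 = 2/pi ∫_0^{pi} (-3*θ**2 - 2*θ) cos(5*θ) dθ.
Integrating by parts twice (tabular method), an antiderivative of (-3*θ**2 - 2*θ) cos(5*θ) is -3*θ**2*sin(5*θ)/5 - 2*θ*sin(5*θ)/5 - 6*θ*cos(5*θ)/25 + 6*sin(5*θ)/125 - 2*cos(5*θ)/25; evaluating from 0 to pi: ∫_{0}^{pi} (-3*θ**2 - 2*θ) cos(5*θ) dθ = (2/25 + 6*pi/25) - (-2/25) = 4/25 + 6*pi/25.
Hence a_5 = (2/pi)·(4/25 + 6*pi/25) = 4*(2 + 3*pi)/(25*pi).

4*(2 + 3*pi)/(25*pi)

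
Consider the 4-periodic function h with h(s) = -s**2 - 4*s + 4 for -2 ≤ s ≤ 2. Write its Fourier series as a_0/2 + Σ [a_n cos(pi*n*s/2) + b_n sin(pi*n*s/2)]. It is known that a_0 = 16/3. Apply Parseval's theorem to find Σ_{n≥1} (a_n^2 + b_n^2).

Parseval: a_0^2/2 + Σ_{n≥1} (a_n^2+b_n^2) = 1/2 ∫_{-2}^{2} h(s)^2 ds = 896/15.
Subtract a_0^2/2 = 128/9: Σ (a_n^2+b_n^2) = 2048/45.

2048/45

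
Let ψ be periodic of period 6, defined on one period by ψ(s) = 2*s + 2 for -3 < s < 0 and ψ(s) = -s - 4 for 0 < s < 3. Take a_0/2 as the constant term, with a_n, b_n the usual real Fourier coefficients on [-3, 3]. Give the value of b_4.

b_4 = 1/3 ∫_{-3}^{3} ψ(s) sin(4*pi*s/3) ds.
Split the integral at the breakpoints.
Integrating by parts (boundary term plus one more integral), an antiderivative of (2*s + 2) sin(4*pi*s/3) is -3*s*cos(4*pi*s/3)/(2*pi) + 9*sin(4*pi*s/3)/(8*pi**2) - 3*cos(4*pi*s/3)/(2*pi); evaluating from -3 to 0: ∫_{-3}^{0} (2*s + 2) sin(4*pi*s/3) ds = (-3/(2*pi)) - (3/pi) = -9/(2*pi).
Integrating by parts (boundary term plus one more integral), an antiderivative of (-s - 4) sin(4*pi*s/3) is 3*s*cos(4*pi*s/3)/(4*pi) - 9*sin(4*pi*s/3)/(16*pi**2) + 3*cos(4*pi*s/3)/pi; evaluating from 0 to 3: ∫_{0}^{3} (-s - 4) sin(4*pi*s/3) ds = (21/(4*pi)) - (3/pi) = 9/(4*pi).
Summing the pieces and multiplying by (1/3) gives b_4 = -3/(4*pi).

-3/(4*pi)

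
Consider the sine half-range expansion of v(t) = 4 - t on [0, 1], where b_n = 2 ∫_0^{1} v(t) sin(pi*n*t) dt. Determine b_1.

14/pi

b_1 = 2 ∫_0^{1} (4 - t) sin(pi*t) dt.
Integrating by parts (boundary term plus one more integral), an antiderivative of (4 - t) sin(pi*t) is t*cos(pi*t)/pi - sin(pi*t)/pi**2 - 4*cos(pi*t)/pi; evaluating from 0 to 1: ∫_{0}^{1} (4 - t) sin(pi*t) dt = (3/pi) - (-4/pi) = 7/pi.
Hence b_1 = 2·(7/pi) = 14/pi.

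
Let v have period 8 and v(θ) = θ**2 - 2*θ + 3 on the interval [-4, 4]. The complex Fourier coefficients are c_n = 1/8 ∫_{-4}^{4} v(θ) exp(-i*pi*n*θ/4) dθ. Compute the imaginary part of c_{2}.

-4/pi

Since v is real-valued, Im(c_{2}) = -1/8 ∫_{-4}^{4} v(θ) sin(pi*θ/2) dθ = -b_{2}/2.
Integrating by parts twice (tabular method), an antiderivative of (θ**2 - 2*θ + 3) sin(pi*θ/2) is -2*θ**2*cos(pi*θ/2)/pi + 8*θ*sin(pi*θ/2)/pi**2 + 4*θ*cos(pi*θ/2)/pi - 8*sin(pi*θ/2)/pi**2 - 6*cos(pi*θ/2)/pi + 16*cos(pi*θ/2)/pi**3; evaluating from -4 to 4: ∫_{-4}^{4} (θ**2 - 2*θ + 3) sin(pi*θ/2) dθ = (-22/pi + 16/pi**3) - (-54/pi + 16/pi**3) = 32/pi.
Hence Im(c_{2}) = (-1/8)·(32/pi) = -4/pi.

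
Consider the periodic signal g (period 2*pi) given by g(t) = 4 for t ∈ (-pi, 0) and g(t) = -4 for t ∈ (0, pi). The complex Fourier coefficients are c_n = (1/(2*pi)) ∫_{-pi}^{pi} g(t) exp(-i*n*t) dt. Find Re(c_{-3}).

Since g is real-valued, Re(c_{-3}) = (1/(2*pi)) ∫_{-pi}^{pi} g(t) cos(-3*t) dt = a_{3}/2.
(g is odd, so the integrand is odd over a symmetric interval and the integral vanishes.)

0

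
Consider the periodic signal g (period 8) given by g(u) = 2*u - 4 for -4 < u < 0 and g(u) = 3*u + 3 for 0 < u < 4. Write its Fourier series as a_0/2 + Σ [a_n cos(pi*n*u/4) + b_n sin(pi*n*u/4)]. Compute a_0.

1

a_0 = 1/4 ∫_{-4}^{4} g(u) du = 1/4 · (4) = 1.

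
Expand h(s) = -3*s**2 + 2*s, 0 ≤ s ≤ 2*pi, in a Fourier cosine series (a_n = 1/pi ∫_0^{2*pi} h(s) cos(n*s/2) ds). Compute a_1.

48 - 16/pi

a_1 = 1/pi ∫_0^{2*pi} (-3*s**2 + 2*s) cos(s/2) ds.
Integrating by parts twice (tabular method), an antiderivative of (-3*s**2 + 2*s) cos(s/2) is -6*s**2*sin(s/2) + 4*s*sin(s/2) - 24*s*cos(s/2) + 48*sin(s/2) + 8*cos(s/2); evaluating from 0 to 2*pi: ∫_{0}^{2*pi} (-3*s**2 + 2*s) cos(s/2) ds = (-8 + 48*pi) - (8) = -16 + 48*pi.
Hence a_1 = (1/pi)·(-16 + 48*pi) = 48 - 16/pi.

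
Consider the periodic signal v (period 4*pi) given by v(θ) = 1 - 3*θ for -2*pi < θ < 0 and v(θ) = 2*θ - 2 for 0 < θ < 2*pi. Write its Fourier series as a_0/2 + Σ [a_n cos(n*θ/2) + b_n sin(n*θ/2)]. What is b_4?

b_4 = (1/(2*pi)) ∫_{-2*pi}^{2*pi} v(θ) sin(2*θ) dθ.
Split the integral at the breakpoints.
Integrating by parts (boundary term plus one more integral), an antiderivative of (1 - 3*θ) sin(2*θ) is 3*θ*cos(2*θ)/2 - 3*sin(2*θ)/4 - cos(2*θ)/2; evaluating from -2*pi to 0: ∫_{-2*pi}^{0} (1 - 3*θ) sin(2*θ) dθ = (-1/2) - (-3*pi - 1/2) = 3*pi.
Integrating by parts (boundary term plus one more integral), an antiderivative of (2*θ - 2) sin(2*θ) is -θ*cos(2*θ) + sin(2*θ)/2 + cos(2*θ); evaluating from 0 to 2*pi: ∫_{0}^{2*pi} (2*θ - 2) sin(2*θ) dθ = (1 - 2*pi) - (1) = -2*pi.
Summing the pieces and multiplying by (1/(2*pi)) gives b_4 = 1/2.

1/2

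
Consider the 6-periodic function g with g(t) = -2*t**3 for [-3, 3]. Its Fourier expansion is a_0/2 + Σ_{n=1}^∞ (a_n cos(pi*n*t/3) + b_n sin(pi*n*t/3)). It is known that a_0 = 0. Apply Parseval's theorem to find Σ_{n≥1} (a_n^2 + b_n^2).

Parseval: a_0^2/2 + Σ_{n≥1} (a_n^2+b_n^2) = 1/3 ∫_{-3}^{3} g(t)^2 dt = 5832/7.
Subtract a_0^2/2 = 0: Σ (a_n^2+b_n^2) = 5832/7.

5832/7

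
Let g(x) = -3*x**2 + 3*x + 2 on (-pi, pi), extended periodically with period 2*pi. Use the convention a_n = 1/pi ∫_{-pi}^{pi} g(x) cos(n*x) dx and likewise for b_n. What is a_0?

4 - 2*pi**2

a_0 = 1/pi ∫_{-pi}^{pi} g(x) dx = 1/pi · (2*pi*(2 - pi**2)) = 4 - 2*pi**2.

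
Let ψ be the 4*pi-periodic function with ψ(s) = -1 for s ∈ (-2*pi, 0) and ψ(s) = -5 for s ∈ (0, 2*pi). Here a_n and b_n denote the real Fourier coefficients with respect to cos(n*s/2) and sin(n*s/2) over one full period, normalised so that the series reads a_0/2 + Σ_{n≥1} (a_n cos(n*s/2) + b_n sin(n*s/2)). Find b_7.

b_7 = (1/(2*pi)) ∫_{-2*pi}^{2*pi} ψ(s) sin(7*s/2) ds.
Split the integral at the breakpoints.
Directly, an antiderivative of (-1) sin(7*s/2) is 2*cos(7*s/2)/7; evaluating from -2*pi to 0: ∫_{-2*pi}^{0} (-1) sin(7*s/2) ds = (2/7) - (-2/7) = 4/7.
Directly, an antiderivative of (-5) sin(7*s/2) is 10*cos(7*s/2)/7; evaluating from 0 to 2*pi: ∫_{0}^{2*pi} (-5) sin(7*s/2) ds = (-10/7) - (10/7) = -20/7.
Summing the pieces and multiplying by (1/(2*pi)) gives b_7 = -8/(7*pi).

-8/(7*pi)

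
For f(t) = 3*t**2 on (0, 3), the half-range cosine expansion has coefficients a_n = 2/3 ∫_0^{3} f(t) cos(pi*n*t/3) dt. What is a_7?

-108/(49*pi**2)

a_7 = 2/3 ∫_0^{3} (3*t**2) cos(7*pi*t/3) dt.
Integrating by parts twice (tabular method), an antiderivative of (3*t**2) cos(7*pi*t/3) is 9*t**2*sin(7*pi*t/3)/(7*pi) + 54*t*cos(7*pi*t/3)/(49*pi**2) - 162*sin(7*pi*t/3)/(343*pi**3); evaluating from 0 to 3: ∫_{0}^{3} (3*t**2) cos(7*pi*t/3) dt = (-162/(49*pi**2)) - (0) = -162/(49*pi**2).
Hence a_7 = (2/3)·(-162/(49*pi**2)) = -108/(49*pi**2).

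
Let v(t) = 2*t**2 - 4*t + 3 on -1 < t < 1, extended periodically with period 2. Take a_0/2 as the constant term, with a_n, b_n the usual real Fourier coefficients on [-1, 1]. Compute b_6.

4/(3*pi)

b_6 = ∫_{-1}^{1} v(t) sin(6*pi*t) dt.
Integrating by parts twice (tabular method), an antiderivative of (2*t**2 - 4*t + 3) sin(6*pi*t) is -t**2*cos(6*pi*t)/(3*pi) + t*sin(6*pi*t)/(9*pi**2) + 2*t*cos(6*pi*t)/(3*pi) - sin(6*pi*t)/(9*pi**2) - cos(6*pi*t)/(2*pi) + cos(6*pi*t)/(54*pi**3); evaluating from -1 to 1: ∫_{-1}^{1} (2*t**2 - 4*t + 3) sin(6*pi*t) dt = ((1 - 9*pi**2)/(54*pi**3)) - ((1 - 81*pi**2)/(54*pi**3)) = 4/(3*pi).
Hence b_6 = 4/(3*pi).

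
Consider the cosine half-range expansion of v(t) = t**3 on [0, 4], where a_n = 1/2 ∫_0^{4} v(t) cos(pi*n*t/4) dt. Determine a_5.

a_5 = 1/2 ∫_0^{4} (t**3) cos(5*pi*t/4) dt.
Integrating by parts three times (tabular method), an antiderivative of (t**3) cos(5*pi*t/4) is 4*t**3*sin(5*pi*t/4)/(5*pi) + 48*t**2*cos(5*pi*t/4)/(25*pi**2) - 384*t*sin(5*pi*t/4)/(125*pi**3) - 1536*cos(5*pi*t/4)/(625*pi**4); evaluating from 0 to 4: ∫_{0}^{4} (t**3) cos(5*pi*t/4) dt = (768*(2 - 25*pi**2)/(625*pi**4)) - (-1536/(625*pi**4)) = 768*(4 - 25*pi**2)/(625*pi**4).
Hence a_5 = (1/2)·(768*(4 - 25*pi**2)/(625*pi**4)) = 384*(4 - 25*pi**2)/(625*pi**4).

384*(4 - 25*pi**2)/(625*pi**4)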